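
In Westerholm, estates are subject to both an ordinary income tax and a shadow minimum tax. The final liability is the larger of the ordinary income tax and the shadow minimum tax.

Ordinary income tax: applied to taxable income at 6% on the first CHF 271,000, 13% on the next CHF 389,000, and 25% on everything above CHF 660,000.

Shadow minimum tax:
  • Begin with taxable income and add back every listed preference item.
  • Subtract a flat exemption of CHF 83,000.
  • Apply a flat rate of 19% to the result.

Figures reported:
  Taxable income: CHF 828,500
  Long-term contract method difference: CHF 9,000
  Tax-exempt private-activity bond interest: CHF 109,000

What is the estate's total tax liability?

Ordinary income tax:
  CHF 271,000 × 6% = CHF 16,260
  CHF 389,000 × 13% = CHF 50,570
  CHF 168,500 × 25% = CHF 42,125
  → CHF 108,955

Shadow minimum tax:
  Adjusted income: CHF 828,500 + CHF 9,000 + CHF 109,000 = CHF 946,500
  Less exemption CHF 83,000 → base CHF 863,500
  CHF 863,500 × 19% = CHF 164,065

CHF 164,065 > CHF 108,955, so the shadow minimum tax is the binding amount.

CHF 164,065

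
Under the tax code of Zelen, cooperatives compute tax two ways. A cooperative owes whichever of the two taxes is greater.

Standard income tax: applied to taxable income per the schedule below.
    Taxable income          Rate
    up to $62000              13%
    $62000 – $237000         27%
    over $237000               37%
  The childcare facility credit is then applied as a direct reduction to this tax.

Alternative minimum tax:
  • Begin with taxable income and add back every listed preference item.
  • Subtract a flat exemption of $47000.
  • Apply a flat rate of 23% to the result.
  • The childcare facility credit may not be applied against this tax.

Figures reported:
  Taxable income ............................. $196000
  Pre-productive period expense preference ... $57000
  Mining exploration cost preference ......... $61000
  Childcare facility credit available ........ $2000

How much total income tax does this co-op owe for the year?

$61410

Standard income tax:
  $62000 × 13% = $8060
  $134000 × 27% = $36180
  → $44240
  Less childcare facility credit $2000 → $42240

Alternative minimum tax:
  Adjusted income: $196000 + $57000 + $61000 = $314000
  Less exemption $47000 → base $267000
  $267000 × 23% = $61410

$61410 > $42240, so the alternative minimum tax is the binding amount.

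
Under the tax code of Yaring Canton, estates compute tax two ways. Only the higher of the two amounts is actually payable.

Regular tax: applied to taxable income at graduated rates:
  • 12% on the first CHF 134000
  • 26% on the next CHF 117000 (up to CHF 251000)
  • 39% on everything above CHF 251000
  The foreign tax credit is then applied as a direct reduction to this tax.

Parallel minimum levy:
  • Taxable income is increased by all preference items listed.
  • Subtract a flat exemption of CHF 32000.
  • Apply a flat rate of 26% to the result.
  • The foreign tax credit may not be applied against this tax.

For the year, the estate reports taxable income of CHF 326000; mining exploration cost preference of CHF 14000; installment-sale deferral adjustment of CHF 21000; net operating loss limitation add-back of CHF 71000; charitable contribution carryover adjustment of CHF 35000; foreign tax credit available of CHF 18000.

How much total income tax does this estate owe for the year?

CHF 113100

Regular tax:
  CHF 134000 × 12% = CHF 16080
  CHF 117000 × 26% = CHF 30420
  CHF 75000 × 39% = CHF 29250
  → CHF 75750
  Less foreign tax credit CHF 18000 → CHF 57750

Parallel minimum levy:
  Adjusted income: CHF 326000 + CHF 14000 + CHF 21000 + CHF 71000 + CHF 35000 = CHF 467000
  Less exemption CHF 32000 → base CHF 435000
  CHF 435000 × 26% = CHF 113100

CHF 113100 > CHF 57750, so the parallel minimum levy is the binding amount.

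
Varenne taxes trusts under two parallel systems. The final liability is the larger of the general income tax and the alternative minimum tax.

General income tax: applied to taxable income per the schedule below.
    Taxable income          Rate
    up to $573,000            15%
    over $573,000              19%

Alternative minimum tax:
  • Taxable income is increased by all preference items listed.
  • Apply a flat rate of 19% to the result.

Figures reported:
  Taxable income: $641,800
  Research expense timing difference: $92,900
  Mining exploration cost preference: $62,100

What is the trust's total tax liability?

Alternative minimum tax:
  Adjusted income: $641,800 + $92,900 + $62,100 = $796,800
  $796,800 × 19% = $151,392

General income tax:
  $573,000 × 15% = $85,950
  $68,800 × 19% = $13,072
  → $99,022

$151,392 > $99,022, so the alternative minimum tax is the binding amount.

$151,392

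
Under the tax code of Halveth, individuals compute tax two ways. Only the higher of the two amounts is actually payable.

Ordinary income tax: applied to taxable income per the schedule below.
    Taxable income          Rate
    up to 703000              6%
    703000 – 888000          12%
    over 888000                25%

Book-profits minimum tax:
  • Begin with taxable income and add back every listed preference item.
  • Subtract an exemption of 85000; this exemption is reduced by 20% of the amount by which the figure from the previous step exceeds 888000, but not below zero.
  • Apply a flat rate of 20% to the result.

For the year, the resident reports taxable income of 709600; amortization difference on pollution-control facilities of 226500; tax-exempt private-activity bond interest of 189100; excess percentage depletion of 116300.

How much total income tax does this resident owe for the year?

245440

Book-profits minimum tax:
  Adjusted income: 709600 + 226500 + 189100 + 116300 = 1241500
  Exemption: 85000 − 20% × (1241500 − 888000) = 85000 − 70700 = 14300
  Base: 1241500 − 14300 = 1227200
  1227200 × 20% = 245440

Ordinary income tax:
  703000 × 6% = 42180
  6600 × 12% = 792
  → 42972

245440 > 42972, so the book-profits minimum tax is the binding amount.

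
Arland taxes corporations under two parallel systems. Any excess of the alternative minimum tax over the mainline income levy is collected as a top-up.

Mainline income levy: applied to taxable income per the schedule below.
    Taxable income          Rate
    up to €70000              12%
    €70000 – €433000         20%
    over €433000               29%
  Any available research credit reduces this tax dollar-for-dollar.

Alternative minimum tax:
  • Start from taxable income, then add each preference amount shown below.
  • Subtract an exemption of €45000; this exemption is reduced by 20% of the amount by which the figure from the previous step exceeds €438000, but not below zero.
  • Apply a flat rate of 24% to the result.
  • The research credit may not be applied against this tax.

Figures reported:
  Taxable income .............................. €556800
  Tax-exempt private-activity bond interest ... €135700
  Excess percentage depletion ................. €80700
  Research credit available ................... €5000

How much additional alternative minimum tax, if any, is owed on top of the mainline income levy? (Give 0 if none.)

Alternative minimum tax:
  Adjusted income: €556800 + €135700 + €80700 = €773200
  Exemption: 20% × (€773200 − €438000) = €67040 ≥ €45000, so the exemption is fully phased out
  Base: €773200 − €0 = €773200
  €773200 × 24% = €185568

Mainline income levy:
  €70000 × 12% = €8400
  €363000 × 20% = €72600
  €123800 × 29% = €35902
  → €116902
  Less research credit €5000 → €111902

Excess of alternative minimum tax over mainline income levy: €185568 − €111902 = €73666.

€73666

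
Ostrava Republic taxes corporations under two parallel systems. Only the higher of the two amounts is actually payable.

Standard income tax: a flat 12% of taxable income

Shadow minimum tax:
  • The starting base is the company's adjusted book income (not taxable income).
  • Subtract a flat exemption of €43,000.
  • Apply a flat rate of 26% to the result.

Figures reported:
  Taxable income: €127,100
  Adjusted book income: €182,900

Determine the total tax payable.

Standard income tax:
  €127,100 × 12% = €15,252

Shadow minimum tax:
  Base (adjusted book income): €182,900
  Less exemption €43,000 → base €139,900
  €139,900 × 26% = €36,374

€36,374 > €15,252, so the shadow minimum tax is the binding amount.

€36,374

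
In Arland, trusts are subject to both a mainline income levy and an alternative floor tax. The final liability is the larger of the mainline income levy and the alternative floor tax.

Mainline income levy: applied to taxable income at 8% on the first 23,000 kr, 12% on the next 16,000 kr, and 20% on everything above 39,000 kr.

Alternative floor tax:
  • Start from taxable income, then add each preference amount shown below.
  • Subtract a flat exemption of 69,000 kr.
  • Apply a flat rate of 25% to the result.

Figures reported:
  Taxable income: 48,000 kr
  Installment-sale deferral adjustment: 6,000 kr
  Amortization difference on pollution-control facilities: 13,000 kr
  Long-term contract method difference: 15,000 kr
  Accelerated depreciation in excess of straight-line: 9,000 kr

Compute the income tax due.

5,560 kr

Mainline income levy:
  23,000 kr × 8% = 1,840 kr
  16,000 kr × 12% = 1,920 kr
  9,000 kr × 20% = 1,800 kr
  → 5,560 kr

Alternative floor tax:
  Adjusted income: 48,000 kr + 6,000 kr + 13,000 kr + 15,000 kr + 9,000 kr = 91,000 kr
  Less exemption 69,000 kr → base 22,000 kr
  22,000 kr × 25% = 5,500 kr

5,560 kr > 5,500 kr, so the mainline income levy governs.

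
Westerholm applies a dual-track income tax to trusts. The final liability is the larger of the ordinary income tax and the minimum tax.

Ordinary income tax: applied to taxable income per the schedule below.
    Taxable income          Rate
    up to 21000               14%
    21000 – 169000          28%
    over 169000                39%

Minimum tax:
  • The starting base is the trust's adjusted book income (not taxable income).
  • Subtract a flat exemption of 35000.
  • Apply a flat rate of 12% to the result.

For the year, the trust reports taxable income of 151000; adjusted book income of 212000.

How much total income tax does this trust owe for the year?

Minimum tax:
  Base (adjusted book income): 212000
  Less exemption 35000 → base 177000
  177000 × 12% = 21240

Ordinary income tax:
  21000 × 14% = 2940
  130000 × 28% = 36400
  → 39340

39340 > 21240, so the ordinary income tax governs.

39340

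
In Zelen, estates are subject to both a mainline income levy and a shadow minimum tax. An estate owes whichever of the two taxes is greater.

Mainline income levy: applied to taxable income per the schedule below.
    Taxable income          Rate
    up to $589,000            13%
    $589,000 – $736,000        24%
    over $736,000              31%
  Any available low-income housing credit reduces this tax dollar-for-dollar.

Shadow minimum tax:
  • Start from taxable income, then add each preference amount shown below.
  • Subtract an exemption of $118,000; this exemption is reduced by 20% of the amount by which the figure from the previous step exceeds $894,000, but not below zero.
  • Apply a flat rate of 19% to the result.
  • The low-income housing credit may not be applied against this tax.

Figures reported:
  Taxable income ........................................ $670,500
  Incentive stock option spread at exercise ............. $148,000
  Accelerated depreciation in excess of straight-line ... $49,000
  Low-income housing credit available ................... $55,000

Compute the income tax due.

$142,405

Mainline income levy:
  $589,000 × 13% = $76,570
  $81,500 × 24% = $19,560
  → $96,130
  Less low-income housing credit $55,000 → $41,130

Shadow minimum tax:
  Adjusted income: $670,500 + $148,000 + $49,000 = $867,500
  Exemption: $867,500 ≤ $894,000, so full $118,000 applies
  Base: $867,500 − $118,000 = $749,500
  $749,500 × 19% = $142,405

$142,405 > $41,130, so the shadow minimum tax is the binding amount.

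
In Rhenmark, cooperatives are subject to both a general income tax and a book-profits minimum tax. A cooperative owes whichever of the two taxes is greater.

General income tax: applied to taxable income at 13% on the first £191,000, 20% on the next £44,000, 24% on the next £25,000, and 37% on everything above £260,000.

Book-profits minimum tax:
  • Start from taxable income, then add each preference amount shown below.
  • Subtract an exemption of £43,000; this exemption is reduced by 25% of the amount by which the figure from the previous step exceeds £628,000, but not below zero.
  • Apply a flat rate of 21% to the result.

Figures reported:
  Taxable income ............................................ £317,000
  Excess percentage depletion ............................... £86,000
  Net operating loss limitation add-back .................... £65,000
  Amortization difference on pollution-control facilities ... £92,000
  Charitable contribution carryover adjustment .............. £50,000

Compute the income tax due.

General income tax:
  £191,000 × 13% = £24,830
  £44,000 × 20% = £8,800
  £25,000 × 24% = £6,000
  £57,000 × 37% = £21,090
  → £60,720

Book-profits minimum tax:
  Adjusted income: £317,000 + £86,000 + £65,000 + £92,000 + £50,000 = £610,000
  Exemption: £610,000 ≤ £628,000, so full £43,000 applies
  Base: £610,000 − £43,000 = £567,000
  £567,000 × 21% = £119,070

£119,070 > £60,720, so the book-profits minimum tax is the binding amount.

£119,070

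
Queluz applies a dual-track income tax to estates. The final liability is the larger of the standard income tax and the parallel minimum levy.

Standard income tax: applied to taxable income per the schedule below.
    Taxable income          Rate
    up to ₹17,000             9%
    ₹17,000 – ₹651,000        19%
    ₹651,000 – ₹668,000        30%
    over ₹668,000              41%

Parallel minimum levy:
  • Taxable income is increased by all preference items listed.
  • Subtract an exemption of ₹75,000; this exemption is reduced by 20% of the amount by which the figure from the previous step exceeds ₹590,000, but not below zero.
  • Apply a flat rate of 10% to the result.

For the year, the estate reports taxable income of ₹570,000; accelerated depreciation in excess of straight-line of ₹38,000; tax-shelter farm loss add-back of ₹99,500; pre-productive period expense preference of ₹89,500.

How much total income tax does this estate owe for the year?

₹106,600

Standard income tax:
  ₹17,000 × 9% = ₹1,530
  ₹553,000 × 19% = ₹105,070
  → ₹106,600

Parallel minimum levy:
  Adjusted income: ₹570,000 + ₹38,000 + ₹99,500 + ₹89,500 = ₹797,000
  Exemption: ₹75,000 − 20% × (₹797,000 − ₹590,000) = ₹75,000 − ₹41,400 = ₹33,600
  Base: ₹797,000 − ₹33,600 = ₹763,400
  ₹763,400 × 10% = ₹76,340

₹106,600 > ₹76,340, so the standard income tax governs.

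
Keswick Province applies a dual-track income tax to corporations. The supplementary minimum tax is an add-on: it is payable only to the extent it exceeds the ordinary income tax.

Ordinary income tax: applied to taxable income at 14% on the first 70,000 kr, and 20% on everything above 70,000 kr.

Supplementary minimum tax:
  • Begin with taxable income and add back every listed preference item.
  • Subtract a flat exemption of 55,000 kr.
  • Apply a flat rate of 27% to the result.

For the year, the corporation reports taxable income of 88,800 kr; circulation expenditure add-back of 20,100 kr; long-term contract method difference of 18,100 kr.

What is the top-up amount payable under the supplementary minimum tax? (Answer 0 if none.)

Ordinary income tax:
  70,000 kr × 14% = 9,800 kr
  18,800 kr × 20% = 3,760 kr
  → 13,560 kr

Supplementary minimum tax:
  Adjusted income: 88,800 kr + 20,100 kr + 18,100 kr = 127,000 kr
  Less exemption 55,000 kr → base 72,000 kr
  72,000 kr × 27% = 19,440 kr

Excess of supplementary minimum tax over ordinary income tax: 19,440 kr − 13,560 kr = 5,880 kr.

5,880 kr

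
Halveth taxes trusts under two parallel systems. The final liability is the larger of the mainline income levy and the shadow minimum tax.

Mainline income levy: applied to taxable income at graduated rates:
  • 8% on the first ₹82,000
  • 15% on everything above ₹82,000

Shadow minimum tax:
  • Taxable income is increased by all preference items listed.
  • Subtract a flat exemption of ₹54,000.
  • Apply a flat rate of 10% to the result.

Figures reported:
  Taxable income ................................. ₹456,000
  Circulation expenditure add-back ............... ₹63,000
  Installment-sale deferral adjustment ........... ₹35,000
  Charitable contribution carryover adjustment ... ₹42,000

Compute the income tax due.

Mainline income levy:
  ₹82,000 × 8% = ₹6,560
  ₹374,000 × 15% = ₹56,100
  → ₹62,660

Shadow minimum tax:
  Adjusted income: ₹456,000 + ₹63,000 + ₹35,000 + ₹42,000 = ₹596,000
  Less exemption ₹54,000 → base ₹542,000
  ₹542,000 × 10% = ₹54,200

₹62,660 > ₹54,200, so the mainline income levy governs.

₹62,660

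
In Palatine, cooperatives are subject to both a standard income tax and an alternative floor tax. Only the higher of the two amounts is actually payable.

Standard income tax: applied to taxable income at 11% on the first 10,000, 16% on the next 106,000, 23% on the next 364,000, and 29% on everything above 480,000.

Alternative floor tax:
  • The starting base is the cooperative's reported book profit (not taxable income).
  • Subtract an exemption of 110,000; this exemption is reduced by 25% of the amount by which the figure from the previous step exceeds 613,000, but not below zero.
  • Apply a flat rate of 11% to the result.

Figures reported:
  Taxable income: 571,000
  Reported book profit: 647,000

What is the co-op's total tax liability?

Alternative floor tax:
  Base (reported book profit): 647,000
  Exemption: 110,000 − 25% × (647,000 − 613,000) = 110,000 − 8,500 = 101,500
  Base: 647,000 − 101,500 = 545,500
  545,500 × 11% = 60,005

Standard income tax:
  10,000 × 11% = 1,100
  106,000 × 16% = 16,960
  364,000 × 23% = 83,720
  91,000 × 29% = 26,390
  → 128,170

128,170 > 60,005, so the standard income tax governs.

128,170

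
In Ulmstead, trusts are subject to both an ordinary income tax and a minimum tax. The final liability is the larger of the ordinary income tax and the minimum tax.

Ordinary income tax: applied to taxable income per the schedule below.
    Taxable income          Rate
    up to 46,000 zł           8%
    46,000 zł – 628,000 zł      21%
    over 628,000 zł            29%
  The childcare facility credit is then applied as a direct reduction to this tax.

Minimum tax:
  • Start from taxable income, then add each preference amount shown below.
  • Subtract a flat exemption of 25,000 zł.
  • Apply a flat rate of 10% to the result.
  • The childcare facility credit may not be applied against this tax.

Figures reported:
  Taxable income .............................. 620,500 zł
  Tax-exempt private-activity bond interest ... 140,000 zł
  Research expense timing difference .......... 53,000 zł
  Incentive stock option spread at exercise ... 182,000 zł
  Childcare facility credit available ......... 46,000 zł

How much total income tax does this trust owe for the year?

Ordinary income tax:
  46,000 zł × 8% = 3,680 zł
  574,500 zł × 21% = 120,645 zł
  → 124,325 zł
  Less childcare facility credit 46,000 zł → 78,325 zł

Minimum tax:
  Adjusted income: 620,500 zł + 140,000 zł + 53,000 zł + 182,000 zł = 995,500 zł
  Less exemption 25,000 zł → base 970,500 zł
  970,500 zł × 10% = 97,050 zł

97,050 zł > 78,325 zł, so the minimum tax is the binding amount.

97,050 zł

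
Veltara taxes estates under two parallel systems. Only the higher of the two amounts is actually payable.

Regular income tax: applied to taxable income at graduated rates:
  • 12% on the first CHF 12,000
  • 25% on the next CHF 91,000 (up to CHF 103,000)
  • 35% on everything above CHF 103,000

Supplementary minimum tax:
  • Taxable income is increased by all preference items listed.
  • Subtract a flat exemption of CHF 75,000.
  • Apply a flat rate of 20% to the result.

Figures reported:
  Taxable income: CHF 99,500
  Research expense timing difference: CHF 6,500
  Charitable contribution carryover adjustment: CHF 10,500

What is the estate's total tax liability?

CHF 23,315

Regular income tax:
  CHF 12,000 × 12% = CHF 1,440
  CHF 87,500 × 25% = CHF 21,875
  → CHF 23,315

Supplementary minimum tax:
  Adjusted income: CHF 99,500 + CHF 6,500 + CHF 10,500 = CHF 116,500
  Less exemption CHF 75,000 → base CHF 41,500
  CHF 41,500 × 20% = CHF 8,300

CHF 23,315 > CHF 8,300, so the regular income tax governs.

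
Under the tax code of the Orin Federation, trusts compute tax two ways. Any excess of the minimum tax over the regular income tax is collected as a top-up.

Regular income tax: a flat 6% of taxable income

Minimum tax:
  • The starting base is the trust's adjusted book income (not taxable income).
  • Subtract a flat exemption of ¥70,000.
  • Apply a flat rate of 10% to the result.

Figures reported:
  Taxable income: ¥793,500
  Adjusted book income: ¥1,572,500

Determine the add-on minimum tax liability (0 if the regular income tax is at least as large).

¥102,640

Minimum tax:
  Base (adjusted book income): ¥1,572,500
  Less exemption ¥70,000 → base ¥1,502,500
  ¥1,502,500 × 10% = ¥150,250

Regular income tax:
  ¥793,500 × 6% = ¥47,610

Excess of minimum tax over regular income tax: ¥150,250 − ¥47,610 = ¥102,640.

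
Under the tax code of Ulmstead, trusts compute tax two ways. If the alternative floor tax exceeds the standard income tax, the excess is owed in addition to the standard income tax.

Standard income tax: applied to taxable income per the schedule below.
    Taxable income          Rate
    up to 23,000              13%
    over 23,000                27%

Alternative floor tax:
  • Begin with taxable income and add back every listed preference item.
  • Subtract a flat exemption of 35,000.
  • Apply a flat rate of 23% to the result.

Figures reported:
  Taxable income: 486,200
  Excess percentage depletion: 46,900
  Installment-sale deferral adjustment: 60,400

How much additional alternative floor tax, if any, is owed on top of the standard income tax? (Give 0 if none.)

Alternative floor tax:
  Adjusted income: 486,200 + 46,900 + 60,400 = 593,500
  Less exemption 35,000 → base 558,500
  558,500 × 23% = 128,455

Standard income tax:
  23,000 × 13% = 2,990
  463,200 × 27% = 125,064
  → 128,054

Excess of alternative floor tax over standard income tax: 128,455 − 128,054 = 401.

401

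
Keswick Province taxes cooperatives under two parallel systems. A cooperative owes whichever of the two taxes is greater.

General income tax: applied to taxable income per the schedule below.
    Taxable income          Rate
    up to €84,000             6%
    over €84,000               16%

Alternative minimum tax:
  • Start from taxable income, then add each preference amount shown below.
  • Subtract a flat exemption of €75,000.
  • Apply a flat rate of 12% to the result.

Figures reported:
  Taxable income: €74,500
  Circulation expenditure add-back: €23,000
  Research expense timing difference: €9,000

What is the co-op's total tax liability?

€4,470

Alternative minimum tax:
  Adjusted income: €74,500 + €23,000 + €9,000 = €106,500
  Less exemption €75,000 → base €31,500
  €31,500 × 12% = €3,780

General income tax:
  €74,500 × 6% = €4,470

€4,470 > €3,780, so the general income tax governs.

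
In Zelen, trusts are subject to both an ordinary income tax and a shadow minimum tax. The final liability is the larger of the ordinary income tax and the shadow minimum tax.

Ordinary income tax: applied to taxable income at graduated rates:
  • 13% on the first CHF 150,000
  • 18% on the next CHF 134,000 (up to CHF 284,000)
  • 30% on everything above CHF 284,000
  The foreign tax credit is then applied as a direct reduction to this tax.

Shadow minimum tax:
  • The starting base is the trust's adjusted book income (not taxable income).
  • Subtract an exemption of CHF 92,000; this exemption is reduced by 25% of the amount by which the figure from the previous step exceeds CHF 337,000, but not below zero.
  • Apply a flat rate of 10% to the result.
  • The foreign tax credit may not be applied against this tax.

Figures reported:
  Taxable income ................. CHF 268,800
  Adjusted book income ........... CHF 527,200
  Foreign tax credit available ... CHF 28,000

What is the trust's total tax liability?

Shadow minimum tax:
  Base (adjusted book income): CHF 527,200
  Exemption: CHF 92,000 − 25% × (CHF 527,200 − CHF 337,000) = CHF 92,000 − CHF 47,550 = CHF 44,450
  Base: CHF 527,200 − CHF 44,450 = CHF 482,750
  CHF 482,750 × 10% = CHF 48,275

Ordinary income tax:
  CHF 150,000 × 13% = CHF 19,500
  CHF 118,800 × 18% = CHF 21,384
  → CHF 40,884
  Less foreign tax credit CHF 28,000 → CHF 12,884

CHF 48,275 > CHF 12,884, so the shadow minimum tax is the binding amount.

CHF 48,275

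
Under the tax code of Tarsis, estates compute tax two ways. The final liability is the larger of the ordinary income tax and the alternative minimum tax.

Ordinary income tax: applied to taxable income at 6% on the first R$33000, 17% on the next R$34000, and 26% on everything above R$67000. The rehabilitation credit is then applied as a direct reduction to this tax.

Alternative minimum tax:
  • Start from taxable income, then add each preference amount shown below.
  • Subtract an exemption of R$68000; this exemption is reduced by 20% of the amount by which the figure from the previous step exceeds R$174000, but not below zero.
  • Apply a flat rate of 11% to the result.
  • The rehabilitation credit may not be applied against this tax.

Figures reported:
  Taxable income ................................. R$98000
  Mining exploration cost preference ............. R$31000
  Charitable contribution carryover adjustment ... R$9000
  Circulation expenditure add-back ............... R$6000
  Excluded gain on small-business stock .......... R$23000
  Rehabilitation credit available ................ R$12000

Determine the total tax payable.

R$10890

Ordinary income tax:
  R$33000 × 6% = R$1980
  R$34000 × 17% = R$5780
  R$31000 × 26% = R$8060
  → R$15820
  Less rehabilitation credit R$12000 → R$3820

Alternative minimum tax:
  Adjusted income: R$98000 + R$31000 + R$9000 + R$6000 + R$23000 = R$167000
  Exemption: R$167000 ≤ R$174000, so full R$68000 applies
  Base: R$167000 − R$68000 = R$99000
  R$99000 × 11% = R$10890

R$10890 > R$3820, so the alternative minimum tax is the binding amount.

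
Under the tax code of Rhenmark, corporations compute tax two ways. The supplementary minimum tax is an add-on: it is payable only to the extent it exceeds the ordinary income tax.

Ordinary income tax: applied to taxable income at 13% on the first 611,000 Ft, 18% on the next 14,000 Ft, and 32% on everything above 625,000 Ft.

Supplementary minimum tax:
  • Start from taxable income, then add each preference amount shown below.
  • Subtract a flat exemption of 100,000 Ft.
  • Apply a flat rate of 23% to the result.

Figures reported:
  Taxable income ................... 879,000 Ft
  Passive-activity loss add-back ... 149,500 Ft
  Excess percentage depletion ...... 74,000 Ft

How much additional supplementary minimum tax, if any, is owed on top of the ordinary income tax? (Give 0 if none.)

67,345 Ft

Ordinary income tax:
  611,000 Ft × 13% = 79,430 Ft
  14,000 Ft × 18% = 2,520 Ft
  254,000 Ft × 32% = 81,280 Ft
  → 163,230 Ft

Supplementary minimum tax:
  Adjusted income: 879,000 Ft + 149,500 Ft + 74,000 Ft = 1,102,500 Ft
  Less exemption 100,000 Ft → base 1,002,500 Ft
  1,002,500 Ft × 23% = 230,575 Ft

Excess of supplementary minimum tax over ordinary income tax: 230,575 Ft − 163,230 Ft = 67,345 Ft.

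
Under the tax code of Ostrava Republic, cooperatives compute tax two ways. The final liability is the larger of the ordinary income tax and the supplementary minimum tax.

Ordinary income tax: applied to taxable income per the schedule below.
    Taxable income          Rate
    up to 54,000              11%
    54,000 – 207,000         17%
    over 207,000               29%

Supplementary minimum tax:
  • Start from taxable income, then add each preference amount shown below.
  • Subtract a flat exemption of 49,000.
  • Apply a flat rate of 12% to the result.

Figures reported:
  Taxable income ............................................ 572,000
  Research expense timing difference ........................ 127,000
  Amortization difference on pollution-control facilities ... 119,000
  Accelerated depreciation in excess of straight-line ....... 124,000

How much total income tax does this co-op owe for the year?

Supplementary minimum tax:
  Adjusted income: 572,000 + 127,000 + 119,000 + 124,000 = 942,000
  Less exemption 49,000 → base 893,000
  893,000 × 12% = 107,160

Ordinary income tax:
  54,000 × 11% = 5,940
  153,000 × 17% = 26,010
  365,000 × 29% = 105,850
  → 137,800

137,800 > 107,160, so the ordinary income tax governs.

137,800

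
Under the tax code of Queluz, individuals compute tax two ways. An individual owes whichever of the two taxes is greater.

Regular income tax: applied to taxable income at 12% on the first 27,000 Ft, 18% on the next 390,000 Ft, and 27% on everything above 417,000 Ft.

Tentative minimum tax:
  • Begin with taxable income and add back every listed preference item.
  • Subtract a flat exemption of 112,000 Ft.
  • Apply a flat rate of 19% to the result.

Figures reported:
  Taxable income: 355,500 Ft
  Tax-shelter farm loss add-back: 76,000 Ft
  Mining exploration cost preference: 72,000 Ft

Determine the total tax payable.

Tentative minimum tax:
  Adjusted income: 355,500 Ft + 76,000 Ft + 72,000 Ft = 503,500 Ft
  Less exemption 112,000 Ft → base 391,500 Ft
  391,500 Ft × 19% = 74,385 Ft

Regular income tax:
  27,000 Ft × 12% = 3,240 Ft
  328,500 Ft × 18% = 59,130 Ft
  → 62,370 Ft

74,385 Ft > 62,370 Ft, so the tentative minimum tax is the binding amount.

74,385 Ft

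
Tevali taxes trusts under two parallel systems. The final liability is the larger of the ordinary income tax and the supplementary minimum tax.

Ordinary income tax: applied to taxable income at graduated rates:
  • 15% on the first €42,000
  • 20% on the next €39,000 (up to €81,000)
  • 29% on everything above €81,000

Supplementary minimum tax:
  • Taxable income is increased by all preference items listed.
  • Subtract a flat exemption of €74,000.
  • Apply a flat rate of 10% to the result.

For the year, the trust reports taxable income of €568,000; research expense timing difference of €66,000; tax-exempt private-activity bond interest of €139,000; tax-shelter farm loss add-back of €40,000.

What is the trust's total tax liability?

Ordinary income tax:
  €42,000 × 15% = €6,300
  €39,000 × 20% = €7,800
  €487,000 × 29% = €141,230
  → €155,330

Supplementary minimum tax:
  Adjusted income: €568,000 + €66,000 + €139,000 + €40,000 = €813,000
  Less exemption €74,000 → base €739,000
  €739,000 × 10% = €73,900

€155,330 > €73,900, so the ordinary income tax governs.

€155,330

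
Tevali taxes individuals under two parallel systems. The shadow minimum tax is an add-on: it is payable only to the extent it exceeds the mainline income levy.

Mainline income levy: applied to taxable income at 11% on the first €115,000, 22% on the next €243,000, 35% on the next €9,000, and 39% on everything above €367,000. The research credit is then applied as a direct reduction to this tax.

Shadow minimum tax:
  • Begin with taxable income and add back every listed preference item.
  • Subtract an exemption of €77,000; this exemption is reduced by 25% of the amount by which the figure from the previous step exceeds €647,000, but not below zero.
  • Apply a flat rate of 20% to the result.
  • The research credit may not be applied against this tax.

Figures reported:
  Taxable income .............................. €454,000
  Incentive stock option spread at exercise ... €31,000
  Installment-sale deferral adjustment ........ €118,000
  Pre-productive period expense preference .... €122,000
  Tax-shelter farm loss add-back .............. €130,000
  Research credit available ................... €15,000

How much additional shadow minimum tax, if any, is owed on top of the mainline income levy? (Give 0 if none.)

€77,810

Mainline income levy:
  €115,000 × 11% = €12,650
  €243,000 × 22% = €53,460
  €9,000 × 35% = €3,150
  €87,000 × 39% = €33,930
  → €103,190
  Less research credit €15,000 → €88,190

Shadow minimum tax:
  Adjusted income: €454,000 + €31,000 + €118,000 + €122,000 + €130,000 = €855,000
  Exemption: €77,000 − 25% × (€855,000 − €647,000) = €77,000 − €52,000 = €25,000
  Base: €855,000 − €25,000 = €830,000
  €830,000 × 20% = €166,000

Excess of shadow minimum tax over mainline income levy: €166,000 − €88,190 = €77,810.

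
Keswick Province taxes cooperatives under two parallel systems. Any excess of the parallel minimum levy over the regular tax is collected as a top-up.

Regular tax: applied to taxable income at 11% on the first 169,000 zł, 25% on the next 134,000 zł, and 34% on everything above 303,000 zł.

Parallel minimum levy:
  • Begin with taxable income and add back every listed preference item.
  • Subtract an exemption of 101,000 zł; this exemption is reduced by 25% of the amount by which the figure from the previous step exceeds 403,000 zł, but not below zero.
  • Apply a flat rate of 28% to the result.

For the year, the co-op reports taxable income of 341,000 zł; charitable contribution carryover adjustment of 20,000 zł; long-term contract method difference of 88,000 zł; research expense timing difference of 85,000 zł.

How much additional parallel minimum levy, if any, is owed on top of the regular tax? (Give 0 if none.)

65,400 zł

Regular tax:
  169,000 zł × 11% = 18,590 zł
  134,000 zł × 25% = 33,500 zł
  38,000 zł × 34% = 12,920 zł
  → 65,010 zł

Parallel minimum levy:
  Adjusted income: 341,000 zł + 20,000 zł + 88,000 zł + 85,000 zł = 534,000 zł
  Exemption: 101,000 zł − 25% × (534,000 zł − 403,000 zł) = 101,000 zł − 32,750 zł = 68,250 zł
  Base: 534,000 zł − 68,250 zł = 465,750 zł
  465,750 zł × 28% = 130,410 zł

Excess of parallel minimum levy over regular tax: 130,410 zł − 65,010 zł = 65,400 zł.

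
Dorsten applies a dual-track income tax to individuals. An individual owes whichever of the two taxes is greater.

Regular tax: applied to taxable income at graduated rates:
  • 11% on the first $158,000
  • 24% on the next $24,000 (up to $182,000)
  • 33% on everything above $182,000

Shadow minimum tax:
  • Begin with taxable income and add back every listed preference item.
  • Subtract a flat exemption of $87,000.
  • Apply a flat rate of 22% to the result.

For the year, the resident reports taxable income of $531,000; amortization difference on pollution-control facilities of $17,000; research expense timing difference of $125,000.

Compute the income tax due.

$138,310

Regular tax:
  $158,000 × 11% = $17,380
  $24,000 × 24% = $5,760
  $349,000 × 33% = $115,170
  → $138,310

Shadow minimum tax:
  Adjusted income: $531,000 + $17,000 + $125,000 = $673,000
  Less exemption $87,000 → base $586,000
  $586,000 × 22% = $128,920

$138,310 > $128,920, so the regular tax governs.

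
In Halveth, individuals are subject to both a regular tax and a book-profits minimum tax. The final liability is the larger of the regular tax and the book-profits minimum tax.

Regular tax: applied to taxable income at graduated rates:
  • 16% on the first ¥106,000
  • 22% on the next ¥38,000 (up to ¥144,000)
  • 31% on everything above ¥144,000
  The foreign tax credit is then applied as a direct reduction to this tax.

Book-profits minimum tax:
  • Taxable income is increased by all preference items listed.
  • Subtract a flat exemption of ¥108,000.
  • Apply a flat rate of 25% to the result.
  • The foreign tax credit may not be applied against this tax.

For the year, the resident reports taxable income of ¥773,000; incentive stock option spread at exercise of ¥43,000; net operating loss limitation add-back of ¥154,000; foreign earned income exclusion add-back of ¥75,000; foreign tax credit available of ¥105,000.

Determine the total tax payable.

Book-profits minimum tax:
  Adjusted income: ¥773,000 + ¥43,000 + ¥154,000 + ¥75,000 = ¥1,045,000
  Less exemption ¥108,000 → base ¥937,000
  ¥937,000 × 25% = ¥234,250

Regular tax:
  ¥106,000 × 16% = ¥16,960
  ¥38,000 × 22% = ¥8,360
  ¥629,000 × 31% = ¥194,990
  → ¥220,310
  Less foreign tax credit ¥105,000 → ¥115,310

¥234,250 > ¥115,310, so the book-profits minimum tax is the binding amount.

¥234,250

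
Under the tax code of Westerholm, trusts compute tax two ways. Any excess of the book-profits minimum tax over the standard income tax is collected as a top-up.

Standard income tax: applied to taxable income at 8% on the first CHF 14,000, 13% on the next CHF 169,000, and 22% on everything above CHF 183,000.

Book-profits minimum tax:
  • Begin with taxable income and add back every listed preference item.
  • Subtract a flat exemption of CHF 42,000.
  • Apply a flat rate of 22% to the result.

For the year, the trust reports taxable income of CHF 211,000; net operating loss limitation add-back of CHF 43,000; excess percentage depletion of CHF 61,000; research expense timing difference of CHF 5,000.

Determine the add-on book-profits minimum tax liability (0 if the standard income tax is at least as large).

Book-profits minimum tax:
  Adjusted income: CHF 211,000 + CHF 43,000 + CHF 61,000 + CHF 5,000 = CHF 320,000
  Less exemption CHF 42,000 → base CHF 278,000
  CHF 278,000 × 22% = CHF 61,160

Standard income tax:
  CHF 14,000 × 8% = CHF 1,120
  CHF 169,000 × 13% = CHF 21,970
  CHF 28,000 × 22% = CHF 6,160
  → CHF 29,250

Excess of book-profits minimum tax over standard income tax: CHF 61,160 − CHF 29,250 = CHF 31,910.

CHF 31,910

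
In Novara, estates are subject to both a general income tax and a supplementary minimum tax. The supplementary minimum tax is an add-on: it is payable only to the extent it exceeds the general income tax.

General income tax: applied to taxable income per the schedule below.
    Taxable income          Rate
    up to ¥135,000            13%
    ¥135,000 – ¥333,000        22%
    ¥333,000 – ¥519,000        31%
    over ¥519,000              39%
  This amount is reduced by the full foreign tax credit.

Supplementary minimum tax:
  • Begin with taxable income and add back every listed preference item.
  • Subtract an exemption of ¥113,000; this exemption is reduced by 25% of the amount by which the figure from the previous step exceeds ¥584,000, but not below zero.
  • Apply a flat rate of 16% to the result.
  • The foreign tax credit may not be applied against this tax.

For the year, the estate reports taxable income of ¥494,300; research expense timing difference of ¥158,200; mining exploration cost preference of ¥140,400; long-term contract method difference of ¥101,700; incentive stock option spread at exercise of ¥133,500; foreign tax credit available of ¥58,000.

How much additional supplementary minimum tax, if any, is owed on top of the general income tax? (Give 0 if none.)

General income tax:
  ¥135,000 × 13% = ¥17,550
  ¥198,000 × 22% = ¥43,560
  ¥161,300 × 31% = ¥50,003
  → ¥111,113
  Less foreign tax credit ¥58,000 → ¥53,113

Supplementary minimum tax:
  Adjusted income: ¥494,300 + ¥158,200 + ¥140,400 + ¥101,700 + ¥133,500 = ¥1,028,100
  Exemption: ¥113,000 − 25% × (¥1,028,100 − ¥584,000) = ¥113,000 − ¥111,025 = ¥1,975
  Base: ¥1,028,100 − ¥1,975 = ¥1,026,125
  ¥1,026,125 × 16% = ¥164,180

Excess of supplementary minimum tax over general income tax: ¥164,180 − ¥53,113 = ¥111,067.

¥111,067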